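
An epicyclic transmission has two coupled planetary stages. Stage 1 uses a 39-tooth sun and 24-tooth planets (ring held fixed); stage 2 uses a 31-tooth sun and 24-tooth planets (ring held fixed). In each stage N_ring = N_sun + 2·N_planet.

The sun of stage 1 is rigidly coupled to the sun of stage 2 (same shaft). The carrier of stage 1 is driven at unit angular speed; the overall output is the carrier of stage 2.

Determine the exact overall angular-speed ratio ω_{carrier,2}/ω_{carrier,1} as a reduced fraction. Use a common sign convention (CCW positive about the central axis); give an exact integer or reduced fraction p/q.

651/715

Stage 1: N_ring = 39 + 2·24 = 87
Stage 1: 39(ω_s−ω_c) = −87(ω_r−ω_c),  ω_r=0, ω_c=1
Stage 1: ω_s = 1 − (87/39)(0−1) = 42/13
  ⇒ ω_s¹/ω_c¹ = 42/13
Stage 2: N_ring = 31 + 2·24 = 79
Stage 2: 31(ω_s−ω_c) = −79(ω_r−ω_c),  ω_r=0, ω_s=1
Stage 2: 31(1−ω_c) = −79(0−ω_c)  ⇒  110ω_c = 31  ⇒  ω_c = 31/110
  ⇒ ω_c²/ω_s² = 31/110
Coupling ω_s² = ω_s¹ ⇒ overall = 42/13 × 31/110 = 651/715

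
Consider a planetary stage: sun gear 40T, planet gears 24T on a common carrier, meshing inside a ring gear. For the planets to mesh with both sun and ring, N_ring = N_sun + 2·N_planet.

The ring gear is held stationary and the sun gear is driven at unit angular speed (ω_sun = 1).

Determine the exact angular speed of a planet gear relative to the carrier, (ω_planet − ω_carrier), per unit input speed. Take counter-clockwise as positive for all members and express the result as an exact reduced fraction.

-55/48

N_ring = 40 + 2·24 = 88
40(ω_s−ω_c) = −88(ω_r−ω_c),  ω_r=0, ω_s=1
40(1−ω_c) = −88(0−ω_c)  ⇒  128ω_c = 40  ⇒  ω_c = 5/16
sun–planet: 40·(1−5/16) = −24·(ω_p−ω_c)  ⇒  ω_p−ω_c = −(40/24)·(11/16) = -55/48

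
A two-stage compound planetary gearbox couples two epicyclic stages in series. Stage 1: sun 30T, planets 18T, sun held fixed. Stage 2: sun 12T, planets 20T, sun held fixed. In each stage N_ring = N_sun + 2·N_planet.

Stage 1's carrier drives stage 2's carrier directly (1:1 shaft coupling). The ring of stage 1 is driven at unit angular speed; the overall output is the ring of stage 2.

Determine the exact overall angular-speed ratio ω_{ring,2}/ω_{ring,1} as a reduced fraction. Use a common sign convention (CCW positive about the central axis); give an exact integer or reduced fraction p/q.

11/13

Stage 1: N_ring = 30 + 2·18 = 66
Stage 1: 30(ω_s−ω_c) = −66(ω_r−ω_c),  ω_s=0, ω_r=1
Stage 1: 30(0−ω_c) = −66(1−ω_c)  ⇒  96ω_c = 66  ⇒  ω_c = 11/16
  ⇒ ω_c¹/ω_r¹ = 11/16
Stage 2: N_ring = 12 + 2·20 = 52
Stage 2: 12(ω_s−ω_c) = −52(ω_r−ω_c),  ω_s=0, ω_c=1
Stage 2: ω_r = 1 − (12/52)(0−1) = 16/13
  ⇒ ω_r²/ω_c² = 16/13
Coupling ω_c² = ω_c¹ ⇒ overall = 11/16 × 16/13 = 11/13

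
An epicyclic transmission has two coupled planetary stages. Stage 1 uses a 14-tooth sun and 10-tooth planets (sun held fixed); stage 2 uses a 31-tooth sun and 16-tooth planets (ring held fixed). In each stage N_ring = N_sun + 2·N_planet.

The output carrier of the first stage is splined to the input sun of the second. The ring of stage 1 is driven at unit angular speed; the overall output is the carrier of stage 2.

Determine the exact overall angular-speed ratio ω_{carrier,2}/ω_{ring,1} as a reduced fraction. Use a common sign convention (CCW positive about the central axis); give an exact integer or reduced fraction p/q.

527/2256

Stage 1: N_ring = 14 + 2·10 = 34
Stage 1: 14(ω_s−ω_c) = −34(ω_r−ω_c),  ω_s=0, ω_r=1
Stage 1: 14(0−ω_c) = −34(1−ω_c)  ⇒  48ω_c = 34  ⇒  ω_c = 17/24
  ⇒ ω_c¹/ω_r¹ = 17/24
Stage 2: N_ring = 31 + 2·16 = 63
Stage 2: 31(ω_s−ω_c) = −63(ω_r−ω_c),  ω_r=0, ω_s=1
Stage 2: 31(1−ω_c) = −63(0−ω_c)  ⇒  94ω_c = 31  ⇒  ω_c = 31/94
  ⇒ ω_c²/ω_s² = 31/94
Coupling ω_s² = ω_c¹ ⇒ overall = 17/24 × 31/94 = 527/2256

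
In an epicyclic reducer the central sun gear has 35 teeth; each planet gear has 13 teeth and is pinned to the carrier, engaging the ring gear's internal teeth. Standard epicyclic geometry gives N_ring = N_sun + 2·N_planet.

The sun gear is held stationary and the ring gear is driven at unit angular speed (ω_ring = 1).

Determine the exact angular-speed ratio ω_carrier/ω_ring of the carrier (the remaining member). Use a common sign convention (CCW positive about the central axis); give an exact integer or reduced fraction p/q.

N_ring = 35 + 2·13 = 61
35(ω_s−ω_c) = −61(ω_r−ω_c),  ω_s=0, ω_r=1
35(0−ω_c) = −61(1−ω_c)  ⇒  96ω_c = 61  ⇒  ω_c = 61/96
ω_c/ω_r = 61/96

61/96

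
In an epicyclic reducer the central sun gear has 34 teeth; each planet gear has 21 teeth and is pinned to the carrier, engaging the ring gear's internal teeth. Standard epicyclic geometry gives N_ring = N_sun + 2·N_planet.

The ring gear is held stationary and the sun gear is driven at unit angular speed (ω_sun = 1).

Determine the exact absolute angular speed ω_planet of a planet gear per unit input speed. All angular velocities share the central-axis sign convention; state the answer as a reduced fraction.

-17/21

N_ring = 34 + 2·21 = 76
34(ω_s−ω_c) = −76(ω_r−ω_c),  ω_r=0, ω_s=1
34(1−ω_c) = −76(0−ω_c)  ⇒  110ω_c = 34  ⇒  ω_c = 17/55
sun–planet: 34·(1−17/55) = −21·(ω_p−ω_c)  ⇒  ω_p−ω_c = −(34/21)·(38/55) = -1292/1155
ω_p = 17/55 − 1292/1155 = -17/21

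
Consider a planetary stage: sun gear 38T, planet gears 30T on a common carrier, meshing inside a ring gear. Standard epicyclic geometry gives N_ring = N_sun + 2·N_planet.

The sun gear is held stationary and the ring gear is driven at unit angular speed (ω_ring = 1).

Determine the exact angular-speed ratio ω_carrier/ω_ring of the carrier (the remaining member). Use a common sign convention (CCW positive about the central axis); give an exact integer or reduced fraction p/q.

N_ring = 38 + 2·30 = 98
38(ω_s−ω_c) = −98(ω_r−ω_c),  ω_s=0, ω_r=1
38(0−ω_c) = −98(1−ω_c)  ⇒  136ω_c = 98  ⇒  ω_c = 49/68
ω_c/ω_r = 49/68

49/68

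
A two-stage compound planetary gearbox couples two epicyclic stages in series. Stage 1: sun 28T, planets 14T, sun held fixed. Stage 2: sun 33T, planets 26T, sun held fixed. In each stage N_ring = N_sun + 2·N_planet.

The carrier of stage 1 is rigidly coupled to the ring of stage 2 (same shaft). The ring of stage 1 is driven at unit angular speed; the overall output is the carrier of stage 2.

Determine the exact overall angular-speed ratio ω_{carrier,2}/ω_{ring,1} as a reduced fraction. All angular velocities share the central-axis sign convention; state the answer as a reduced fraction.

Stage 1: N_ring = 28 + 2·14 = 56
Stage 1: 28(ω_s−ω_c) = −56(ω_r−ω_c),  ω_s=0, ω_r=1
Stage 1: 28(0−ω_c) = −56(1−ω_c)  ⇒  84ω_c = 56  ⇒  ω_c = 2/3
  ⇒ ω_c¹/ω_r¹ = 2/3
Stage 2: N_ring = 33 + 2·26 = 85
Stage 2: 33(ω_s−ω_c) = −85(ω_r−ω_c),  ω_s=0, ω_r=1
Stage 2: 33(0−ω_c) = −85(1−ω_c)  ⇒  118ω_c = 85  ⇒  ω_c = 85/118
  ⇒ ω_c²/ω_r² = 85/118
Coupling ω_r² = ω_c¹ ⇒ overall = 2/3 × 85/118 = 85/177

85/177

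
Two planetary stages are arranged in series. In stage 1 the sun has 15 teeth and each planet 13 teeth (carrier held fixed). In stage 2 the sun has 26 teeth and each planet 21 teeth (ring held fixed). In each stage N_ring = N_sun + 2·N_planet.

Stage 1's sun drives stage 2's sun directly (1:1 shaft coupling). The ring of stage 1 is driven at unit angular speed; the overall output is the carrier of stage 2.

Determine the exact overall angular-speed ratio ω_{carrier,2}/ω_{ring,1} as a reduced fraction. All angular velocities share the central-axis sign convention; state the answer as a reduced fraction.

-533/705

Stage 1: N_ring = 15 + 2·13 = 41
Stage 1: 15(ω_s−ω_c) = −41(ω_r−ω_c),  ω_c=0, ω_r=1
Stage 1: ω_s = 0 − (41/15)(1−0) = -41/15
  ⇒ ω_s¹/ω_r¹ = -41/15
Stage 2: N_ring = 26 + 2·21 = 68
Stage 2: 26(ω_s−ω_c) = −68(ω_r−ω_c),  ω_r=0, ω_s=1
Stage 2: 26(1−ω_c) = −68(0−ω_c)  ⇒  94ω_c = 26  ⇒  ω_c = 13/47
  ⇒ ω_c²/ω_s² = 13/47
Coupling ω_s² = ω_s¹ ⇒ overall = -41/15 × 13/47 = -533/705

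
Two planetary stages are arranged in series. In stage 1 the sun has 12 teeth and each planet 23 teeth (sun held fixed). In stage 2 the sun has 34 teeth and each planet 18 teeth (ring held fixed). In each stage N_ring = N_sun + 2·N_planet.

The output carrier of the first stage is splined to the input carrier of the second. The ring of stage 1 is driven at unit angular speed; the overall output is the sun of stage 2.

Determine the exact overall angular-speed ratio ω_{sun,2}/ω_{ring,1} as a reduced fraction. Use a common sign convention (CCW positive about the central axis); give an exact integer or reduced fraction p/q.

1508/595

Stage 1: N_ring = 12 + 2·23 = 58
Stage 1: 12(ω_s−ω_c) = −58(ω_r−ω_c),  ω_s=0, ω_r=1
Stage 1: 12(0−ω_c) = −58(1−ω_c)  ⇒  70ω_c = 58  ⇒  ω_c = 29/35
  ⇒ ω_c¹/ω_r¹ = 29/35
Stage 2: N_ring = 34 + 2·18 = 70
Stage 2: 34(ω_s−ω_c) = −70(ω_r−ω_c),  ω_r=0, ω_c=1
Stage 2: ω_s = 1 − (70/34)(0−1) = 52/17
  ⇒ ω_s²/ω_c² = 52/17
Coupling ω_c² = ω_c¹ ⇒ overall = 29/35 × 52/17 = 1508/595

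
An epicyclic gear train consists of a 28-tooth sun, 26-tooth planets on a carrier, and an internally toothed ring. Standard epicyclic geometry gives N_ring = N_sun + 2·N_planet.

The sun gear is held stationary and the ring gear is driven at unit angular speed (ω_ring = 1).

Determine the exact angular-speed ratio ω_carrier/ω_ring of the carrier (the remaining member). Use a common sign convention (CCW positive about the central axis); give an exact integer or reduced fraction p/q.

N_ring = 28 + 2·26 = 80
28(ω_s−ω_c) = −80(ω_r−ω_c),  ω_s=0, ω_r=1
28(0−ω_c) = −80(1−ω_c)  ⇒  108ω_c = 80  ⇒  ω_c = 20/27
ω_c/ω_r = 20/27

20/27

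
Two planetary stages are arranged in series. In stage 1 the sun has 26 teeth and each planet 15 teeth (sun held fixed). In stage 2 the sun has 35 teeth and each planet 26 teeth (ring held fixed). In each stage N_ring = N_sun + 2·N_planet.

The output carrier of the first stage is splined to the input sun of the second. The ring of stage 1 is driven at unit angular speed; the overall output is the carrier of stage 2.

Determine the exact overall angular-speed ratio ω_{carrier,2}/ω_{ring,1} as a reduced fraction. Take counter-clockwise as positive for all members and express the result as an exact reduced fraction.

Stage 1: N_ring = 26 + 2·15 = 56
Stage 1: 26(ω_s−ω_c) = −56(ω_r−ω_c),  ω_s=0, ω_r=1
Stage 1: 26(0−ω_c) = −56(1−ω_c)  ⇒  82ω_c = 56  ⇒  ω_c = 28/41
  ⇒ ω_c¹/ω_r¹ = 28/41
Stage 2: N_ring = 35 + 2·26 = 87
Stage 2: 35(ω_s−ω_c) = −87(ω_r−ω_c),  ω_r=0, ω_s=1
Stage 2: 35(1−ω_c) = −87(0−ω_c)  ⇒  122ω_c = 35  ⇒  ω_c = 35/122
  ⇒ ω_c²/ω_s² = 35/122
Coupling ω_s² = ω_c¹ ⇒ overall = 28/41 × 35/122 = 490/2501

490/2501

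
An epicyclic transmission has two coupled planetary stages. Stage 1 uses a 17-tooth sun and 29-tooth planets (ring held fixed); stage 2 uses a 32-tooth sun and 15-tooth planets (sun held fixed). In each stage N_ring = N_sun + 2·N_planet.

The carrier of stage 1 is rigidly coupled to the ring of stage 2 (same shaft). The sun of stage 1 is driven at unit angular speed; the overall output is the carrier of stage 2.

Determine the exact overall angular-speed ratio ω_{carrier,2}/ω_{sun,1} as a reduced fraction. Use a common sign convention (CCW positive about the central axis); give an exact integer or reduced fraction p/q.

527/4324

Stage 1: N_ring = 17 + 2·29 = 75
Stage 1: 17(ω_s−ω_c) = −75(ω_r−ω_c),  ω_r=0, ω_s=1
Stage 1: 17(1−ω_c) = −75(0−ω_c)  ⇒  92ω_c = 17  ⇒  ω_c = 17/92
  ⇒ ω_c¹/ω_s¹ = 17/92
Stage 2: N_ring = 32 + 2·15 = 62
Stage 2: 32(ω_s−ω_c) = −62(ω_r−ω_c),  ω_s=0, ω_r=1
Stage 2: 32(0−ω_c) = −62(1−ω_c)  ⇒  94ω_c = 62  ⇒  ω_c = 31/47
  ⇒ ω_c²/ω_r² = 31/47
Coupling ω_r² = ω_c¹ ⇒ overall = 17/92 × 31/47 = 527/4324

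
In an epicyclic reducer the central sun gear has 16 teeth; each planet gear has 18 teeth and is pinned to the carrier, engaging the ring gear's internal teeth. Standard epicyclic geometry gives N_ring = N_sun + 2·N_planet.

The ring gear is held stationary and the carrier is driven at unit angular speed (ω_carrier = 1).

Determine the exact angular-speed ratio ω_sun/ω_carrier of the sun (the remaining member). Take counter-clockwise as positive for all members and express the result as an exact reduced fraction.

17/4

N_ring = 16 + 2·18 = 52
16(ω_s−ω_c) = −52(ω_r−ω_c),  ω_r=0, ω_c=1
ω_s = 1 − (52/16)(0−1) = 17/4
ω_s/ω_c = 17/4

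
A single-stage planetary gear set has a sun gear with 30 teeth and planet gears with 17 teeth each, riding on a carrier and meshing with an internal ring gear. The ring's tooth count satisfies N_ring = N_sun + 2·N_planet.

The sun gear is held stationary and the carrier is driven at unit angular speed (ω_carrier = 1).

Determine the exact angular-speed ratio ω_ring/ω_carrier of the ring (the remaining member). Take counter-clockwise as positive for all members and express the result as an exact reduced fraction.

47/32

N_ring = 30 + 2·17 = 64
30(ω_s−ω_c) = −64(ω_r−ω_c),  ω_s=0, ω_c=1
ω_r = 1 − (30/64)(0−1) = 47/32
ω_r/ω_c = 47/32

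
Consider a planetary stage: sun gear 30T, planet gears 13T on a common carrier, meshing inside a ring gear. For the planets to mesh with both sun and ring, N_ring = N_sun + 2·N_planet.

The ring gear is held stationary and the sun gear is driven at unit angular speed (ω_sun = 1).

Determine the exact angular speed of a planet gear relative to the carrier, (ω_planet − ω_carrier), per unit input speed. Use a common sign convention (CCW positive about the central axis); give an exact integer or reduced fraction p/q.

N_ring = 30 + 2·13 = 56
30(ω_s−ω_c) = −56(ω_r−ω_c),  ω_r=0, ω_s=1
30(1−ω_c) = −56(0−ω_c)  ⇒  86ω_c = 30  ⇒  ω_c = 15/43
sun–planet: 30·(1−15/43) = −13·(ω_p−ω_c)  ⇒  ω_p−ω_c = −(30/13)·(28/43) = -840/559

-840/559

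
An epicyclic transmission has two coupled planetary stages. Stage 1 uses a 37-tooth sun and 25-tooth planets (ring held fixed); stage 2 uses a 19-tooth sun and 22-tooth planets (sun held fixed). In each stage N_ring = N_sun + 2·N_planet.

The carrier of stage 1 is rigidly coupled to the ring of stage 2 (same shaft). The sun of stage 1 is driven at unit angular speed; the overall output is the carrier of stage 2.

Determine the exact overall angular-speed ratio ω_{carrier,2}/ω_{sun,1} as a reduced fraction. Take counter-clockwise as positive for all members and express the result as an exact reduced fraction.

Stage 1: N_ring = 37 + 2·25 = 87
Stage 1: 37(ω_s−ω_c) = −87(ω_r−ω_c),  ω_r=0, ω_s=1
Stage 1: 37(1−ω_c) = −87(0−ω_c)  ⇒  124ω_c = 37  ⇒  ω_c = 37/124
  ⇒ ω_c¹/ω_s¹ = 37/124
Stage 2: N_ring = 19 + 2·22 = 63
Stage 2: 19(ω_s−ω_c) = −63(ω_r−ω_c),  ω_s=0, ω_r=1
Stage 2: 19(0−ω_c) = −63(1−ω_c)  ⇒  82ω_c = 63  ⇒  ω_c = 63/82
  ⇒ ω_c²/ω_r² = 63/82
Coupling ω_r² = ω_c¹ ⇒ overall = 37/124 × 63/82 = 2331/10168

2331/10168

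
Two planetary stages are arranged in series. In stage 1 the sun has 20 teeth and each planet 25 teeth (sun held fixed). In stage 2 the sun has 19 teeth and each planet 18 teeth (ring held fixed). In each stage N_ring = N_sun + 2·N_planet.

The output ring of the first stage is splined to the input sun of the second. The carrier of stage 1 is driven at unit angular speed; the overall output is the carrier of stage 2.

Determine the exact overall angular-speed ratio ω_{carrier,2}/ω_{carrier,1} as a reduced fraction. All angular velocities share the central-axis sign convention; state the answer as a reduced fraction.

Stage 1: N_ring = 20 + 2·25 = 70
Stage 1: 20(ω_s−ω_c) = −70(ω_r−ω_c),  ω_s=0, ω_c=1
Stage 1: ω_r = 1 − (20/70)(0−1) = 9/7
  ⇒ ω_r¹/ω_c¹ = 9/7
Stage 2: N_ring = 19 + 2·18 = 55
Stage 2: 19(ω_s−ω_c) = −55(ω_r−ω_c),  ω_r=0, ω_s=1
Stage 2: 19(1−ω_c) = −55(0−ω_c)  ⇒  74ω_c = 19  ⇒  ω_c = 19/74
  ⇒ ω_c²/ω_s² = 19/74
Coupling ω_s² = ω_r¹ ⇒ overall = 9/7 × 19/74 = 171/518

171/518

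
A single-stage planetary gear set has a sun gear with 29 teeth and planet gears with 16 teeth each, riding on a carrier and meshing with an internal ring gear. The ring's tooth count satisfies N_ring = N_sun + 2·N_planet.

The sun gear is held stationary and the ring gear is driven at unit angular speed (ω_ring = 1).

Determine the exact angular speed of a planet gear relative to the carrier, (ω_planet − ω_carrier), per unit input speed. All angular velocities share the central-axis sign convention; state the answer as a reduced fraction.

1769/1440

N_ring = 29 + 2·16 = 61
29(ω_s−ω_c) = −61(ω_r−ω_c),  ω_s=0, ω_r=1
29(0−ω_c) = −61(1−ω_c)  ⇒  90ω_c = 61  ⇒  ω_c = 61/90
sun–planet: 29·(0−61/90) = −16·(ω_p−ω_c)  ⇒  ω_p−ω_c = −(29/16)·(-61/90) = 1769/1440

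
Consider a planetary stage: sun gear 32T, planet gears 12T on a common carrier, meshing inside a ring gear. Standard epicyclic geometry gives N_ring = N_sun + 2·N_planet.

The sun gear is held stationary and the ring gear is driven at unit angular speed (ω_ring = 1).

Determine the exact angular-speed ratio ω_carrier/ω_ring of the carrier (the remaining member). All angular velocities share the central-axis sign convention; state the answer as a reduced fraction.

7/11

N_ring = 32 + 2·12 = 56
32(ω_s−ω_c) = −56(ω_r−ω_c),  ω_s=0, ω_r=1
32(0−ω_c) = −56(1−ω_c)  ⇒  88ω_c = 56  ⇒  ω_c = 7/11
ω_c/ω_r = 7/11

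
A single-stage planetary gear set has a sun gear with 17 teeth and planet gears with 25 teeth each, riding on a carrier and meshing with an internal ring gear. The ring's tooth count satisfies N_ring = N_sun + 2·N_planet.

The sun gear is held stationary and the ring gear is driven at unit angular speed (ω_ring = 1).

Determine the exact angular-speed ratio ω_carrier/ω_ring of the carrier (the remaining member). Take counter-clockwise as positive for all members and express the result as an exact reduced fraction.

N_ring = 17 + 2·25 = 67
17(ω_s−ω_c) = −67(ω_r−ω_c),  ω_s=0, ω_r=1
17(0−ω_c) = −67(1−ω_c)  ⇒  84ω_c = 67  ⇒  ω_c = 67/84
ω_c/ω_r = 67/84

67/84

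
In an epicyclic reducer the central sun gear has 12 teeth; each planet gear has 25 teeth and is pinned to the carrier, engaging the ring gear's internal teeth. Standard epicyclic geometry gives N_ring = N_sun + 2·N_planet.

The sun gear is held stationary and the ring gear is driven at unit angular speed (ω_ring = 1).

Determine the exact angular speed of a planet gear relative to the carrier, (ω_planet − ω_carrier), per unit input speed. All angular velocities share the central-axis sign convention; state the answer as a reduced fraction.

N_ring = 12 + 2·25 = 62
12(ω_s−ω_c) = −62(ω_r−ω_c),  ω_s=0, ω_r=1
12(0−ω_c) = −62(1−ω_c)  ⇒  74ω_c = 62  ⇒  ω_c = 31/37
sun–planet: 12·(0−31/37) = −25·(ω_p−ω_c)  ⇒  ω_p−ω_c = −(12/25)·(-31/37) = 372/925

372/925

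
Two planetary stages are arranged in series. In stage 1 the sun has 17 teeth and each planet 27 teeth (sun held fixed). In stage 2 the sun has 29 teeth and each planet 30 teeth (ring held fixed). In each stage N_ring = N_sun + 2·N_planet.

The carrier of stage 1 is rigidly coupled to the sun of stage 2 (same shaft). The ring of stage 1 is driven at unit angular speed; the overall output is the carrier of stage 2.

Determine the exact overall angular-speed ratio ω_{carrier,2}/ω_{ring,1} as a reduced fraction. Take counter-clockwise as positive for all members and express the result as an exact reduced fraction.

2059/10384

Stage 1: N_ring = 17 + 2·27 = 71
Stage 1: 17(ω_s−ω_c) = −71(ω_r−ω_c),  ω_s=0, ω_r=1
Stage 1: 17(0−ω_c) = −71(1−ω_c)  ⇒  88ω_c = 71  ⇒  ω_c = 71/88
  ⇒ ω_c¹/ω_r¹ = 71/88
Stage 2: N_ring = 29 + 2·30 = 89
Stage 2: 29(ω_s−ω_c) = −89(ω_r−ω_c),  ω_r=0, ω_s=1
Stage 2: 29(1−ω_c) = −89(0−ω_c)  ⇒  118ω_c = 29  ⇒  ω_c = 29/118
  ⇒ ω_c²/ω_s² = 29/118
Coupling ω_s² = ω_c¹ ⇒ overall = 71/88 × 29/118 = 2059/10384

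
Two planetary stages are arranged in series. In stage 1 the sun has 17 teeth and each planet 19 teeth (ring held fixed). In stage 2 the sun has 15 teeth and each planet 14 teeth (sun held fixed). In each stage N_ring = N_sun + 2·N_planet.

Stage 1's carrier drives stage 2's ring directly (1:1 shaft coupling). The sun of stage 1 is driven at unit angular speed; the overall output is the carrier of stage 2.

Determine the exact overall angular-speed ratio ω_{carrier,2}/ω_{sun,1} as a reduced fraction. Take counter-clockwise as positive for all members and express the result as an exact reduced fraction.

731/4176

Stage 1: N_ring = 17 + 2·19 = 55
Stage 1: 17(ω_s−ω_c) = −55(ω_r−ω_c),  ω_r=0, ω_s=1
Stage 1: 17(1−ω_c) = −55(0−ω_c)  ⇒  72ω_c = 17  ⇒  ω_c = 17/72
  ⇒ ω_c¹/ω_s¹ = 17/72
Stage 2: N_ring = 15 + 2·14 = 43
Stage 2: 15(ω_s−ω_c) = −43(ω_r−ω_c),  ω_s=0, ω_r=1
Stage 2: 15(0−ω_c) = −43(1−ω_c)  ⇒  58ω_c = 43  ⇒  ω_c = 43/58
  ⇒ ω_c²/ω_r² = 43/58
Coupling ω_r² = ω_c¹ ⇒ overall = 17/72 × 43/58 = 731/4176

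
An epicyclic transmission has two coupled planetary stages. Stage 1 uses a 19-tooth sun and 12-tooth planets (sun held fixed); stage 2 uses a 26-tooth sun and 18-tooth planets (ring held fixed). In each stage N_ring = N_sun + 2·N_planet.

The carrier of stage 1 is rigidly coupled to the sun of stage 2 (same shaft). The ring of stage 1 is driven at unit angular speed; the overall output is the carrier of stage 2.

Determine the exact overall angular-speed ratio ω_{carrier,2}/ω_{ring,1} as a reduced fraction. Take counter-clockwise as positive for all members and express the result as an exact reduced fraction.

Stage 1: N_ring = 19 + 2·12 = 43
Stage 1: 19(ω_s−ω_c) = −43(ω_r−ω_c),  ω_s=0, ω_r=1
Stage 1: 19(0−ω_c) = −43(1−ω_c)  ⇒  62ω_c = 43  ⇒  ω_c = 43/62
  ⇒ ω_c¹/ω_r¹ = 43/62
Stage 2: N_ring = 26 + 2·18 = 62
Stage 2: 26(ω_s−ω_c) = −62(ω_r−ω_c),  ω_r=0, ω_s=1
Stage 2: 26(1−ω_c) = −62(0−ω_c)  ⇒  88ω_c = 26  ⇒  ω_c = 13/44
  ⇒ ω_c²/ω_s² = 13/44
Coupling ω_s² = ω_c¹ ⇒ overall = 43/62 × 13/44 = 559/2728

559/2728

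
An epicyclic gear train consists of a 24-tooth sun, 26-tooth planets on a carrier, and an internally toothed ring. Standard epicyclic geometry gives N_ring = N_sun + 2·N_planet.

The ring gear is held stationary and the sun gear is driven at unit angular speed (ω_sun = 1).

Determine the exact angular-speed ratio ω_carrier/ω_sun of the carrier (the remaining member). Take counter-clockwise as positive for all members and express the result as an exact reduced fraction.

6/25

N_ring = 24 + 2·26 = 76
24(ω_s−ω_c) = −76(ω_r−ω_c),  ω_r=0, ω_s=1
24(1−ω_c) = −76(0−ω_c)  ⇒  100ω_c = 24  ⇒  ω_c = 6/25
ω_c/ω_s = 6/25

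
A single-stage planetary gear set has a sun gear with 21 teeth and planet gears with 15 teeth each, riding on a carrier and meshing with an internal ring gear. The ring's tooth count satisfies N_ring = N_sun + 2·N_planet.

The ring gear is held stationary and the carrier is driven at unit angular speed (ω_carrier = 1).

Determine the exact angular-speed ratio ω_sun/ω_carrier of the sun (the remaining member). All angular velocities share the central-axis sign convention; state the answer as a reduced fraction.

N_ring = 21 + 2·15 = 51
21(ω_s−ω_c) = −51(ω_r−ω_c),  ω_r=0, ω_c=1
ω_s = 1 − (51/21)(0−1) = 24/7
ω_s/ω_c = 24/7

24/7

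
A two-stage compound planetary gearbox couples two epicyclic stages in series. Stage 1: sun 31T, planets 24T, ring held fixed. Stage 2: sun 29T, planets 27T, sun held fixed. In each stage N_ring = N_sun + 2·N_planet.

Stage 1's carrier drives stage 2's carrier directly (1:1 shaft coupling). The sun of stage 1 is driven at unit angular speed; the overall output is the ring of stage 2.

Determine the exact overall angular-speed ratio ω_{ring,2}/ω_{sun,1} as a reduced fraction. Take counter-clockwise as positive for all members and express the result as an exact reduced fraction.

Stage 1: N_ring = 31 + 2·24 = 79
Stage 1: 31(ω_s−ω_c) = −79(ω_r−ω_c),  ω_r=0, ω_s=1
Stage 1: 31(1−ω_c) = −79(0−ω_c)  ⇒  110ω_c = 31  ⇒  ω_c = 31/110
  ⇒ ω_c¹/ω_s¹ = 31/110
Stage 2: N_ring = 29 + 2·27 = 83
Stage 2: 29(ω_s−ω_c) = −83(ω_r−ω_c),  ω_s=0, ω_c=1
Stage 2: ω_r = 1 − (29/83)(0−1) = 112/83
  ⇒ ω_r²/ω_c² = 112/83
Coupling ω_c² = ω_c¹ ⇒ overall = 31/110 × 112/83 = 1736/4565

1736/4565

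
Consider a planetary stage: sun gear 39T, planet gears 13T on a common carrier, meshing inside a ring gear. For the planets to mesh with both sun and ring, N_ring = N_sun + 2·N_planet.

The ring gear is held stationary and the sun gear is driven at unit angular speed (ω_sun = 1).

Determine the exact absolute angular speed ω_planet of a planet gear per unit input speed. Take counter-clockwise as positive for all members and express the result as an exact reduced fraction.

-3/2

N_ring = 39 + 2·13 = 65
39(ω_s−ω_c) = −65(ω_r−ω_c),  ω_r=0, ω_s=1
39(1−ω_c) = −65(0−ω_c)  ⇒  104ω_c = 39  ⇒  ω_c = 3/8
sun–planet: 39·(1−3/8) = −13·(ω_p−ω_c)  ⇒  ω_p−ω_c = −(39/13)·(5/8) = -15/8
ω_p = 3/8 − 15/8 = -3/2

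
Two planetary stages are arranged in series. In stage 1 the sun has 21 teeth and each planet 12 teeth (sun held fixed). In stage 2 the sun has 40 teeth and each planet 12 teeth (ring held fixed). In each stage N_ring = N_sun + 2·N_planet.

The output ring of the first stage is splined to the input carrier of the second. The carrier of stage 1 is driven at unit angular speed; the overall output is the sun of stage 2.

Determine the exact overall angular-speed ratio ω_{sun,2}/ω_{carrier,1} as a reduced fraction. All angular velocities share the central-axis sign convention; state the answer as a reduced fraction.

286/75

Stage 1: N_ring = 21 + 2·12 = 45
Stage 1: 21(ω_s−ω_c) = −45(ω_r−ω_c),  ω_s=0, ω_c=1
Stage 1: ω_r = 1 − (21/45)(0−1) = 22/15
  ⇒ ω_r¹/ω_c¹ = 22/15
Stage 2: N_ring = 40 + 2·12 = 64
Stage 2: 40(ω_s−ω_c) = −64(ω_r−ω_c),  ω_r=0, ω_c=1
Stage 2: ω_s = 1 − (64/40)(0−1) = 13/5
  ⇒ ω_s²/ω_c² = 13/5
Coupling ω_c² = ω_r¹ ⇒ overall = 22/15 × 13/5 = 286/75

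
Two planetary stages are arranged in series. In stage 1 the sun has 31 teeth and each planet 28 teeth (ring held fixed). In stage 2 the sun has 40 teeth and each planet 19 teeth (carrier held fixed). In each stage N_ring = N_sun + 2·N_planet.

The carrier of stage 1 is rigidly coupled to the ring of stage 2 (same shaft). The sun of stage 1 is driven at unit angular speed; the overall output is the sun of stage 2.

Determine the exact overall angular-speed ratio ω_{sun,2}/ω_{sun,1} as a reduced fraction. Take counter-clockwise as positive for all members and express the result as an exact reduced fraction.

Stage 1: N_ring = 31 + 2·28 = 87
Stage 1: 31(ω_s−ω_c) = −87(ω_r−ω_c),  ω_r=0, ω_s=1
Stage 1: 31(1−ω_c) = −87(0−ω_c)  ⇒  118ω_c = 31  ⇒  ω_c = 31/118
  ⇒ ω_c¹/ω_s¹ = 31/118
Stage 2: N_ring = 40 + 2·19 = 78
Stage 2: 40(ω_s−ω_c) = −78(ω_r−ω_c),  ω_c=0, ω_r=1
Stage 2: ω_s = 0 − (78/40)(1−0) = -39/20
  ⇒ ω_s²/ω_r² = -39/20
Coupling ω_r² = ω_c¹ ⇒ overall = 31/118 × -39/20 = -1209/2360

-1209/2360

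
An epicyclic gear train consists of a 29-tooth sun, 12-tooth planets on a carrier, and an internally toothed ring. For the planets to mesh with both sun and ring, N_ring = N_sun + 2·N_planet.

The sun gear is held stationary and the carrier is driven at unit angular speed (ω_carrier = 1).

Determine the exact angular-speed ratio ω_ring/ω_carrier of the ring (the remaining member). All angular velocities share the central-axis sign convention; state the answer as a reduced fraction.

N_ring = 29 + 2·12 = 53
29(ω_s−ω_c) = −53(ω_r−ω_c),  ω_s=0, ω_c=1
ω_r = 1 − (29/53)(0−1) = 82/53
ω_r/ω_c = 82/53

82/53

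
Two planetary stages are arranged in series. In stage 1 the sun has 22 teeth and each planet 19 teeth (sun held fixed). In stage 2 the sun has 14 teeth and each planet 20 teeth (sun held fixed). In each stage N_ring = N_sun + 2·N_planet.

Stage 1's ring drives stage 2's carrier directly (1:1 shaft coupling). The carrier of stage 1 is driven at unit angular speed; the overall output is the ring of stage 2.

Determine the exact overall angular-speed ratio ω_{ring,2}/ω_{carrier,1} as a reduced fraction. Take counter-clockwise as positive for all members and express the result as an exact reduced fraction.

697/405

Stage 1: N_ring = 22 + 2·19 = 60
Stage 1: 22(ω_s−ω_c) = −60(ω_r−ω_c),  ω_s=0, ω_c=1
Stage 1: ω_r = 1 − (22/60)(0−1) = 41/30
  ⇒ ω_r¹/ω_c¹ = 41/30
Stage 2: N_ring = 14 + 2·20 = 54
Stage 2: 14(ω_s−ω_c) = −54(ω_r−ω_c),  ω_s=0, ω_c=1
Stage 2: ω_r = 1 − (14/54)(0−1) = 34/27
  ⇒ ω_r²/ω_c² = 34/27
Coupling ω_c² = ω_r¹ ⇒ overall = 41/30 × 34/27 = 697/405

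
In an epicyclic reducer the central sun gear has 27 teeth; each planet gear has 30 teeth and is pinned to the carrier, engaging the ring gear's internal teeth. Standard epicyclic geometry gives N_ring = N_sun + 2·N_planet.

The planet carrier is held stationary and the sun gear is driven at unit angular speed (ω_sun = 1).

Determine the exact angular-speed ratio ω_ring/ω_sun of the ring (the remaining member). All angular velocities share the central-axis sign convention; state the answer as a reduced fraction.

-9/29

N_ring = 27 + 2·30 = 87
27(ω_s−ω_c) = −87(ω_r−ω_c),  ω_c=0, ω_s=1
ω_r = 0 − (27/87)(1−0) = -9/29
ω_r/ω_s = -9/29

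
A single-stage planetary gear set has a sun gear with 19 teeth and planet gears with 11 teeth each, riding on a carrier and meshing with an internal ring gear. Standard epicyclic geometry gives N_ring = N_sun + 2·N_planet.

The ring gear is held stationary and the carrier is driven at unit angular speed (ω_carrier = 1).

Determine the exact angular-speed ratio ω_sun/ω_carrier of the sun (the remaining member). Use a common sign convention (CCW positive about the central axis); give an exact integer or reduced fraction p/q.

N_ring = 19 + 2·11 = 41
19(ω_s−ω_c) = −41(ω_r−ω_c),  ω_r=0, ω_c=1
ω_s = 1 − (41/19)(0−1) = 60/19
ω_s/ω_c = 60/19

60/19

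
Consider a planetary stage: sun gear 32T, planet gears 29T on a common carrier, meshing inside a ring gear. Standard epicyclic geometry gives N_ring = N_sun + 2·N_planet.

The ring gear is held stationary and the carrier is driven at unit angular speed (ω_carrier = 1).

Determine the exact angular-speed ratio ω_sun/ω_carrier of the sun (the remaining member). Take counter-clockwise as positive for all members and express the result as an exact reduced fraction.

61/16

N_ring = 32 + 2·29 = 90
32(ω_s−ω_c) = −90(ω_r−ω_c),  ω_r=0, ω_c=1
ω_s = 1 − (90/32)(0−1) = 61/16
ω_s/ω_c = 61/16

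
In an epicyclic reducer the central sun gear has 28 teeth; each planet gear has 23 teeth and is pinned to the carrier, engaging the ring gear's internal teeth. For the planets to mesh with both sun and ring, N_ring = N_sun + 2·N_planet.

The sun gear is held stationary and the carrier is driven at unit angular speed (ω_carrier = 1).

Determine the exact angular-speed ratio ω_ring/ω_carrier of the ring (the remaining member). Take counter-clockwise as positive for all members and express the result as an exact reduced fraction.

N_ring = 28 + 2·23 = 74
28(ω_s−ω_c) = −74(ω_r−ω_c),  ω_s=0, ω_c=1
ω_r = 1 − (28/74)(0−1) = 51/37
ω_r/ω_c = 51/37

51/37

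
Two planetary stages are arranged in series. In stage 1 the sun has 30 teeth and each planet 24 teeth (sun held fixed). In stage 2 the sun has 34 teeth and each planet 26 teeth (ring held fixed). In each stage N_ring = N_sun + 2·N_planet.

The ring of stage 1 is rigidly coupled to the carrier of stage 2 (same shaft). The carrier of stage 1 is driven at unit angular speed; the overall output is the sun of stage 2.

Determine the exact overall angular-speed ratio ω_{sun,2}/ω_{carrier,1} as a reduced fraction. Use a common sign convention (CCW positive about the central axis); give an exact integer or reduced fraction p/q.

Stage 1: N_ring = 30 + 2·24 = 78
Stage 1: 30(ω_s−ω_c) = −78(ω_r−ω_c),  ω_s=0, ω_c=1
Stage 1: ω_r = 1 − (30/78)(0−1) = 18/13
  ⇒ ω_r¹/ω_c¹ = 18/13
Stage 2: N_ring = 34 + 2·26 = 86
Stage 2: 34(ω_s−ω_c) = −86(ω_r−ω_c),  ω_r=0, ω_c=1
Stage 2: ω_s = 1 − (86/34)(0−1) = 60/17
  ⇒ ω_s²/ω_c² = 60/17
Coupling ω_c² = ω_r¹ ⇒ overall = 18/13 × 60/17 = 1080/221

1080/221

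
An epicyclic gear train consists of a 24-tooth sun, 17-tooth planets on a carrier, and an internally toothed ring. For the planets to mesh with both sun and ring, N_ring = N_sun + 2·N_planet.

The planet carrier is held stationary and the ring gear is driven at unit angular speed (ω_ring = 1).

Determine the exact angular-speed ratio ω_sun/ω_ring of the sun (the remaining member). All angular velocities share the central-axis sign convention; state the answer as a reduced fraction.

N_ring = 24 + 2·17 = 58
24(ω_s−ω_c) = −58(ω_r−ω_c),  ω_c=0, ω_r=1
ω_s = 0 − (58/24)(1−0) = -29/12
ω_s/ω_r = -29/12

-29/12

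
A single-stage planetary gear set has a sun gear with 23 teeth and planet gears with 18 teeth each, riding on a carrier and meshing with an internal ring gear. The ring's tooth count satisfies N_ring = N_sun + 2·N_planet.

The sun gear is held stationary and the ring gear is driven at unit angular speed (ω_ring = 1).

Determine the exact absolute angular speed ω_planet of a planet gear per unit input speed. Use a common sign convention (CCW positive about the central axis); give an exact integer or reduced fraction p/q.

59/36

N_ring = 23 + 2·18 = 59
23(ω_s−ω_c) = −59(ω_r−ω_c),  ω_s=0, ω_r=1
23(0−ω_c) = −59(1−ω_c)  ⇒  82ω_c = 59  ⇒  ω_c = 59/82
sun–planet: 23·(0−59/82) = −18·(ω_p−ω_c)  ⇒  ω_p−ω_c = −(23/18)·(-59/82) = 1357/1476
ω_p = 59/82 + 1357/1476 = 59/36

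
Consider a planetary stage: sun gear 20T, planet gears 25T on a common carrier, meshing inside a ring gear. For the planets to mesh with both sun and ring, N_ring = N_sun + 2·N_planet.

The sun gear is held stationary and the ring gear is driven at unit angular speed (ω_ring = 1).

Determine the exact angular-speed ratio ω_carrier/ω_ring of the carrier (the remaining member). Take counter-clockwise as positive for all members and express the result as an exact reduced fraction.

N_ring = 20 + 2·25 = 70
20(ω_s−ω_c) = −70(ω_r−ω_c),  ω_s=0, ω_r=1
20(0−ω_c) = −70(1−ω_c)  ⇒  90ω_c = 70  ⇒  ω_c = 7/9
ω_c/ω_r = 7/9

7/9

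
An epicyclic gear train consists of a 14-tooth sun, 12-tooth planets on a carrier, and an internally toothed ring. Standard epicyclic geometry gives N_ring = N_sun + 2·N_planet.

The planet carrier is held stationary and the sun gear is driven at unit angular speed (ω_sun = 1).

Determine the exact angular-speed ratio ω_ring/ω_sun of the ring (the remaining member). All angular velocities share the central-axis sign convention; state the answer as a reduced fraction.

N_ring = 14 + 2·12 = 38
14(ω_s−ω_c) = −38(ω_r−ω_c),  ω_c=0, ω_s=1
ω_r = 0 − (14/38)(1−0) = -7/19
ω_r/ω_s = -7/19

-7/19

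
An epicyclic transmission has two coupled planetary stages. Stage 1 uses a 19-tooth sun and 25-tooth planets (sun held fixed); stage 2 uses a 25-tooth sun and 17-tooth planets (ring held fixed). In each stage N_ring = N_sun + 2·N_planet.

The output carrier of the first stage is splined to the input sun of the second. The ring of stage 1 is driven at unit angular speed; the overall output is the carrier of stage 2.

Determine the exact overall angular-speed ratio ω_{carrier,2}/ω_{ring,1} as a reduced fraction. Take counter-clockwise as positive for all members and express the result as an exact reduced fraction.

575/2464

Stage 1: N_ring = 19 + 2·25 = 69
Stage 1: 19(ω_s−ω_c) = −69(ω_r−ω_c),  ω_s=0, ω_r=1
Stage 1: 19(0−ω_c) = −69(1−ω_c)  ⇒  88ω_c = 69  ⇒  ω_c = 69/88
  ⇒ ω_c¹/ω_r¹ = 69/88
Stage 2: N_ring = 25 + 2·17 = 59
Stage 2: 25(ω_s−ω_c) = −59(ω_r−ω_c),  ω_r=0, ω_s=1
Stage 2: 25(1−ω_c) = −59(0−ω_c)  ⇒  84ω_c = 25  ⇒  ω_c = 25/84
  ⇒ ω_c²/ω_s² = 25/84
Coupling ω_s² = ω_c¹ ⇒ overall = 69/88 × 25/84 = 575/2464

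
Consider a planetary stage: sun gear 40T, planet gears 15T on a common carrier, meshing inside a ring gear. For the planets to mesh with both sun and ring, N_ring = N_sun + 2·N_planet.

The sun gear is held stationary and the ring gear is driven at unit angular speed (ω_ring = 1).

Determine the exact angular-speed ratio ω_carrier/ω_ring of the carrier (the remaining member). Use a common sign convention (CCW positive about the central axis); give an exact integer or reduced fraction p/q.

7/11

N_ring = 40 + 2·15 = 70
40(ω_s−ω_c) = −70(ω_r−ω_c),  ω_s=0, ω_r=1
40(0−ω_c) = −70(1−ω_c)  ⇒  110ω_c = 70  ⇒  ω_c = 7/11
ω_c/ω_r = 7/11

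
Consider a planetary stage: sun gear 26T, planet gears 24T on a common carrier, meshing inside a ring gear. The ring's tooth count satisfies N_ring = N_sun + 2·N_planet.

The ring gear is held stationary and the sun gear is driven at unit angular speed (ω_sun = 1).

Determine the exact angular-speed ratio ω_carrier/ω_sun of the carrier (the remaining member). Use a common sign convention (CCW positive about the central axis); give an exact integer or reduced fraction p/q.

N_ring = 26 + 2·24 = 74
26(ω_s−ω_c) = −74(ω_r−ω_c),  ω_r=0, ω_s=1
26(1−ω_c) = −74(0−ω_c)  ⇒  100ω_c = 26  ⇒  ω_c = 13/50
ω_c/ω_s = 13/50

13/50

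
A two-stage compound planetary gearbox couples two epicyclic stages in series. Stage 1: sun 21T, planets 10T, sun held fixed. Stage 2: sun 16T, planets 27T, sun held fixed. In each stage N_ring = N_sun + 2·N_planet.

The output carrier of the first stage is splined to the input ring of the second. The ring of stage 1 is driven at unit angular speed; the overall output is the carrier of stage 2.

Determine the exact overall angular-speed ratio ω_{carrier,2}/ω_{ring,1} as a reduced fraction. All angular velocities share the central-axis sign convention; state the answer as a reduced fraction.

1435/2666

Stage 1: N_ring = 21 + 2·10 = 41
Stage 1: 21(ω_s−ω_c) = −41(ω_r−ω_c),  ω_s=0, ω_r=1
Stage 1: 21(0−ω_c) = −41(1−ω_c)  ⇒  62ω_c = 41  ⇒  ω_c = 41/62
  ⇒ ω_c¹/ω_r¹ = 41/62
Stage 2: N_ring = 16 + 2·27 = 70
Stage 2: 16(ω_s−ω_c) = −70(ω_r−ω_c),  ω_s=0, ω_r=1
Stage 2: 16(0−ω_c) = −70(1−ω_c)  ⇒  86ω_c = 70  ⇒  ω_c = 35/43
  ⇒ ω_c²/ω_r² = 35/43
Coupling ω_r² = ω_c¹ ⇒ overall = 41/62 × 35/43 = 1435/2666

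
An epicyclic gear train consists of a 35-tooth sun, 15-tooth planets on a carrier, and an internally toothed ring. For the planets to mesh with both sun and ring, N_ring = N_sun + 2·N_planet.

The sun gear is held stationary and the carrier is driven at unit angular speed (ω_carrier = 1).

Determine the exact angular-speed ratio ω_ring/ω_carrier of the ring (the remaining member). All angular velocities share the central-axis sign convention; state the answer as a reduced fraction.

N_ring = 35 + 2·15 = 65
35(ω_s−ω_c) = −65(ω_r−ω_c),  ω_s=0, ω_c=1
ω_r = 1 − (35/65)(0−1) = 20/13
ω_r/ω_c = 20/13

20/13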